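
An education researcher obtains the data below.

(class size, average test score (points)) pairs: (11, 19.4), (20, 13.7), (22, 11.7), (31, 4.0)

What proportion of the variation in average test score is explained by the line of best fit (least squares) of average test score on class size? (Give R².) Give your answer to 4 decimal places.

n = 4, Σx = 84, Σy = 48.8, Σxy = 868.8, Σx² = 1966, Σy² = 716.94
Sxx = Σx² − (Σx)²/n = 1966 − 1764 = 202
Sxy = Σxy − (Σx)(Σy)/n = 868.8 − 1024.8 = -156
Syy = Σy² − (Σy)²/n = 716.94 − 595.36 = 121.58
R² = Sxy²/(Sxx·Syy) = (-156)²/(202·121.58) = 0.990913

0.9909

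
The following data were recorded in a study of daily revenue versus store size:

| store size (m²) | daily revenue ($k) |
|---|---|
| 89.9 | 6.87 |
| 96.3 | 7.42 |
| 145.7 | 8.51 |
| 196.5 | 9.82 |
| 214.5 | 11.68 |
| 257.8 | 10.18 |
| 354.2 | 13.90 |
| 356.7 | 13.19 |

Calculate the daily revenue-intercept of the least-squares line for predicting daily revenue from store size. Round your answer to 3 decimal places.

5.118

n = 8, Σx = 1711.6, Σy = 81.57, Σxy = 19259.713, Σx² = 442360.06
Sxx = Σx² − (Σx)²/n = 442360.06 − 366196.82 = 76163.24
Sxy = Σxy − (Σx)(Σy)/n = 19259.713 − 17451.9015 = 1807.8115
b = Sxy/Sxx = 1807.8115/76163.24 = 0.023736
a = ȳ − b·x̄ = 10.19625 − 0.023736·213.95 = 5.117930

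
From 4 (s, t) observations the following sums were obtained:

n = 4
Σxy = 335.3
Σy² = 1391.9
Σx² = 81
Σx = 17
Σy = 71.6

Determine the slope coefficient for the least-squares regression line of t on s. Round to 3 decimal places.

3.543

Sxx = Σx² − (Σx)²/n = 81 − 72.25 = 8.75
Sxy = Σxy − (Σx)(Σy)/n = 335.3 − 304.3 = 31
b = Sxy/Sxx = 31/8.75 = 3.542857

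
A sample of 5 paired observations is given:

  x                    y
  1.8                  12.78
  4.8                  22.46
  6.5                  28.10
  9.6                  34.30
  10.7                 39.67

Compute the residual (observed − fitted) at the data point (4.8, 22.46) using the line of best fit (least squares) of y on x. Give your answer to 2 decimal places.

n = 5, Σx = 33.4, Σy = 137.31, Σxy = 1067.211, Σx² = 275.18
Sxx = Σx² − (Σx)²/n = 275.18 − 223.112 = 52.068
Sxy = Σxy − (Σx)(Σy)/n = 1067.211 − 917.2308 = 149.9802
b = Sxy/Sxx = 149.9802/52.068 = 2.880468
a = ȳ − b·x̄ = 27.462 − 2.880468·6.68 = 8.220475
ŷ(4.8) = 8.220475 + 2.880468·4.8 = 22.046720
residual = y − ŷ = 22.46 − 22.046720 = 0.413280

0.41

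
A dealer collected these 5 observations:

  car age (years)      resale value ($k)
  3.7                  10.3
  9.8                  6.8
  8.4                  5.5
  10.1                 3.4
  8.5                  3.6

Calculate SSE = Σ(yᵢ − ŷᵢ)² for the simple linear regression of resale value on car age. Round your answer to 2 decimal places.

10.37

n = 5, Σx = 40.5, Σy = 29.6, Σxy = 215.89, Σx² = 354.55, Σy² = 207.1
Sxx = Σx² − (Σx)²/n = 354.55 − 328.05 = 26.5
Sxy = Σxy − (Σx)(Σy)/n = 215.89 − 239.76 = -23.87
Syy = Σy² − (Σy)²/n = 207.1 − 175.232 = 31.868
b = Sxy/Sxx = -23.87/26.5 = -0.900755
SSE = Syy − b·Sxy = 31.868 − (-0.900755)·(-23.87) = 10.366985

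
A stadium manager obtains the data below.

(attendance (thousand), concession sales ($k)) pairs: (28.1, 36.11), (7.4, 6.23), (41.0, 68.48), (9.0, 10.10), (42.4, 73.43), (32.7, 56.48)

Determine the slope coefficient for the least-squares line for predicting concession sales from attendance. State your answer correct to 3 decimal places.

1.878

n = 6, Σx = 160.6, Σy = 250.83, Σxy = 8919.701, Σx² = 5473.42
Sxx = Σx² − (Σx)²/n = 5473.42 − 4298.726667 = 1174.693333
Sxy = Σxy − (Σx)(Σy)/n = 8919.701 − 6713.883 = 2205.818
b = Sxy/Sxx = 2205.818/1174.693333 = 1.877782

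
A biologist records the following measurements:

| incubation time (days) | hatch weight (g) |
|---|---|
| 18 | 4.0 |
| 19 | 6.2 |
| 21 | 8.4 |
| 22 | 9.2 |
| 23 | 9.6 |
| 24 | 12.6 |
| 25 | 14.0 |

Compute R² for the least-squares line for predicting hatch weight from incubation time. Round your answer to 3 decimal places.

0.963

n = 7, Σx = 152, Σy = 64, Σxy = 1441.8, Σx² = 3340, Σy² = 656.56
Sxx = Σx² − (Σx)²/n = 3340 − 3300.571429 = 39.428571
Sxy = Σxy − (Σx)(Σy)/n = 1441.8 − 1389.714286 = 52.085714
Syy = Σy² − (Σy)²/n = 656.56 − 585.142857 = 71.417143
R² = Sxy²/(Sxx·Syy) = (52.085714)²/(39.428571·71.417143) = 0.963438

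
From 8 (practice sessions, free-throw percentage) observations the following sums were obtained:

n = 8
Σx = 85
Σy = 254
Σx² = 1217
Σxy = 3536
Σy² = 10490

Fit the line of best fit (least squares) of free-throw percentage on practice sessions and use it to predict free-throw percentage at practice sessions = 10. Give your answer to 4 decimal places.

Sxx = Σx² − (Σx)²/n = 1217 − 903.125 = 313.875
Sxy = Σxy − (Σx)(Σy)/n = 3536 − 2698.75 = 837.25
b = Sxy/Sxx = 837.25/313.875 = 2.667463
a = ȳ − b·x̄ = 31.75 − 2.667463·10.625 = 3.408204
ŷ(10) = a + b·10 = 3.408204 + 2.667463·10 = 30.082836

30.0828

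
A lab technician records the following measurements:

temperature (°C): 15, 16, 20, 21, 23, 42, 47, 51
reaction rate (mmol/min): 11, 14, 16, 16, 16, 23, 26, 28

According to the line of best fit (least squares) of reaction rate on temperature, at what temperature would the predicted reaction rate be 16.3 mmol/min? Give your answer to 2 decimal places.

n = 8, Σx = 235, Σy = 150, Σxy = 5029, Σx² = 8425
Sxx = Σx² − (Σx)²/n = 8425 − 6903.125 = 1521.875
Sxy = Σxy − (Σx)(Σy)/n = 5029 − 4406.25 = 622.75
b = Sxy/Sxx = 622.75/1521.875 = 0.409199
a = ȳ − b·x̄ = 18.75 − 0.409199·29.375 = 6.729774
Set a + b·x = 16.3: x = (16.3 − 6.729774) / 0.409199 = 23.387696

23.39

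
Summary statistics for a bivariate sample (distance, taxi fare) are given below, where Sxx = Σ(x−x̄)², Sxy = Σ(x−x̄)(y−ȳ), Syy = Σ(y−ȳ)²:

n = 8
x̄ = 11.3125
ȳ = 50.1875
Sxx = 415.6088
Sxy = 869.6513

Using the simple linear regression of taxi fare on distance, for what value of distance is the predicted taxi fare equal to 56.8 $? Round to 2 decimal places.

b = Sxy/Sxx = 869.6513/415.6088 = 2.092476
a = ȳ − b·x̄ = 50.1875 − 2.092476·11.3125 = 26.516369
Set a + b·x = 56.8: x = (56.8 − 26.516369) / 2.092476 = 14.472632

14.47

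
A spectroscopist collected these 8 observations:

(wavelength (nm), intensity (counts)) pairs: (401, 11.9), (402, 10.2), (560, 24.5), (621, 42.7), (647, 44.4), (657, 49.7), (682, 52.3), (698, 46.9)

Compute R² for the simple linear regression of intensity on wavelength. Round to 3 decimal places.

n = 8, Σx = 4668, Σy = 282.6, Σxy = 178893.5, Σx² = 2824232, Σy² = 12045.54
Sxx = Σx² − (Σx)²/n = 2824232 − 2723778 = 100454
Sxy = Σxy − (Σx)(Σy)/n = 178893.5 − 164897.1 = 13996.4
Syy = Σy² − (Σy)²/n = 12045.54 − 9982.845 = 2062.695
R² = Sxy²/(Sxx·Syy) = (13996.4)²/(100454·2062.695) = 0.945432

0.945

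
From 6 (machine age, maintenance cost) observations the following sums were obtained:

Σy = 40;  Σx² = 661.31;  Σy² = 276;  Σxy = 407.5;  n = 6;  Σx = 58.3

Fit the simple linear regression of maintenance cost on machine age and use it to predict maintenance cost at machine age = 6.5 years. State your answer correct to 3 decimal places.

Sxx = Σx² − (Σx)²/n = 661.31 − 566.481667 = 94.828333
Sxy = Σxy − (Σx)(Σy)/n = 407.5 − 388.666667 = 18.833333
b = Sxy/Sxx = 18.833333/94.828333 = 0.198604
a = ȳ − b·x̄ = 6.666667 − 0.198604·9.716667 = 4.736893
ŷ(6.5) = a + b·6.5 = 4.736893 + 0.198604·6.5 = 6.027822

6.028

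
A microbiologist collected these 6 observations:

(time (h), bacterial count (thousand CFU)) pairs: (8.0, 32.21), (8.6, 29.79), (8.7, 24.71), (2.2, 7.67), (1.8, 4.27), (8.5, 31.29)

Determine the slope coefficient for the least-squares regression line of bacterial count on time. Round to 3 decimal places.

n = 6, Σx = 37.8, Σy = 129.94, Σxy = 1019.376, Σx² = 293.98
Sxx = Σx² − (Σx)²/n = 293.98 − 238.14 = 55.84
Sxy = Σxy − (Σx)(Σy)/n = 1019.376 − 818.622 = 200.754
b = Sxy/Sxx = 200.754/55.84 = 3.595165

3.595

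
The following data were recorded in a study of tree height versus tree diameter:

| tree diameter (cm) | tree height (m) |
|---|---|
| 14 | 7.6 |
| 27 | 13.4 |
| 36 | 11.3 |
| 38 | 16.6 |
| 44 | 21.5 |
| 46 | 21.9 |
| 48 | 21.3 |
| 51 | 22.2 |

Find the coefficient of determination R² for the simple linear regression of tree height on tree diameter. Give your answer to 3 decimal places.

n = 8, Σx = 304, Σy = 135.8, Σxy = 5613.8, Σx² = 12622, Σy² = 2528.96
Sxx = Σx² − (Σx)²/n = 12622 − 11552 = 1070
Sxy = Σxy − (Σx)(Σy)/n = 5613.8 − 5160.4 = 453.4
Syy = Σy² − (Σy)²/n = 2528.96 − 2305.205 = 223.755
R² = Sxy²/(Sxx·Syy) = (453.4)²/(1070·223.755) = 0.858631

0.859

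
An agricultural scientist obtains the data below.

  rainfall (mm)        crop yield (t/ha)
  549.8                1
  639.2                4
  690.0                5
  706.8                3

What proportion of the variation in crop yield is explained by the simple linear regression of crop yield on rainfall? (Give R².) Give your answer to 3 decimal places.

0.571

n = 4, Σx = 2585.8, Σy = 13, Σxy = 8677, Σx² = 1686522.92, Σy² = 51
Sxx = Σx² − (Σx)²/n = 1686522.92 − 1671590.41 = 14932.51
Sxy = Σxy − (Σx)(Σy)/n = 8677 − 8403.85 = 273.15
Syy = Σy² − (Σy)²/n = 51 − 42.25 = 8.75
R² = Sxy²/(Sxx·Syy) = (273.15)²/(14932.51·8.75) = 0.571033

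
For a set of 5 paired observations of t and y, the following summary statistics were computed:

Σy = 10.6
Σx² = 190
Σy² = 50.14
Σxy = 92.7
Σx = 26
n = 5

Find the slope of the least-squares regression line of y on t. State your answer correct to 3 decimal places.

Sxx = Σx² − (Σx)²/n = 190 − 135.2 = 54.8
Sxy = Σxy − (Σx)(Σy)/n = 92.7 − 55.12 = 37.58
b = Sxy/Sxx = 37.58/54.8 = 0.685766

0.686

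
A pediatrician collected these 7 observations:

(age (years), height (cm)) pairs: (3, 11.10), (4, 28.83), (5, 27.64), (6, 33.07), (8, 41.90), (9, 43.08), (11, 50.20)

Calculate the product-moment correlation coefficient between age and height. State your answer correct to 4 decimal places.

n = 7, Σx = 46, Σy = 235.82, Σxy = 1760.36, Σx² = 352, Σy² = 8943.5098
Sxx = Σx² − (Σx)²/n = 352 − 302.285714 = 49.714286
Sxy = Σxy − (Σx)(Σy)/n = 1760.36 − 1549.674286 = 210.685714
Syy = Σy² − (Σy)²/n = 8943.5098 − 7944.438914 = 999.070886
r = Sxy/√(Sxx·Syy) = 210.685714/√(49668.095461) = 210.685714/222.863401 = 0.945358

0.9454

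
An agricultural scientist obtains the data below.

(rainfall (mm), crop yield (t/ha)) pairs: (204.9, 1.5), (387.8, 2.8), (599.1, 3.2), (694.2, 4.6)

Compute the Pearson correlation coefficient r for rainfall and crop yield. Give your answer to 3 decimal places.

0.952

n = 4, Σx = 1886, Σy = 12.1, Σxy = 6503.63, Σx² = 1033207.3, Σy² = 41.49
Sxx = Σx² − (Σx)²/n = 1033207.3 − 889249 = 143958.3
Sxy = Σxy − (Σx)(Σy)/n = 6503.63 − 5705.15 = 798.48
Syy = Σy² − (Σy)²/n = 41.49 − 36.6025 = 4.8875
r = Sxy/√(Sxx·Syy) = 798.48/√(703596.19125) = 798.48/838.806409 = 0.951924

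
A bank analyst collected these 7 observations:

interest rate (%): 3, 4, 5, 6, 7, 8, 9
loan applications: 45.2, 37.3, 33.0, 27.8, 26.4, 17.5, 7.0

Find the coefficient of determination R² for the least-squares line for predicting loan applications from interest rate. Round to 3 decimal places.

0.961

n = 7, Σx = 42, Σy = 194.2, Σxy = 1004.4, Σx² = 280, Σy² = 6348.38
Sxx = Σx² − (Σx)²/n = 280 − 252 = 28
Sxy = Σxy − (Σx)(Σy)/n = 1004.4 − 1165.2 = -160.8
Syy = Σy² − (Σy)²/n = 6348.38 − 5387.662857 = 960.717143
R² = Sxy²/(Sxx·Syy) = (-160.8)²/(28·960.717143) = 0.961211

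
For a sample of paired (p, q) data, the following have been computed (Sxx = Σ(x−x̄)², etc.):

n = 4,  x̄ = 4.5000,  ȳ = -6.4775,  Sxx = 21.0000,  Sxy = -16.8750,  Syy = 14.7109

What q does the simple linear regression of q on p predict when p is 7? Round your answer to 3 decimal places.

b = Sxy/Sxx = -16.875/21 = -0.803571
a = ȳ − b·x̄ = -6.4775 − (-0.803571)·4.5 = -2.861429
ŷ(7) = a + b·7 = -2.861429 + (-0.803571)·7 = -8.486429

-8.486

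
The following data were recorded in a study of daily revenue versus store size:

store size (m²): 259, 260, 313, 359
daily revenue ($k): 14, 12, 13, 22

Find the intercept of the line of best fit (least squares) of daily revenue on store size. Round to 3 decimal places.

-8.458

n = 4, Σx = 1191, Σy = 61, Σxy = 18713, Σx² = 361531
Sxx = Σx² − (Σx)²/n = 361531 − 354620.25 = 6910.75
Sxy = Σxy − (Σx)(Σy)/n = 18713 − 18162.75 = 550.25
b = Sxy/Sxx = 550.25/6910.75 = 0.079622
a = ȳ − b·x̄ = 15.25 − 0.079622·297.75 = -8.457548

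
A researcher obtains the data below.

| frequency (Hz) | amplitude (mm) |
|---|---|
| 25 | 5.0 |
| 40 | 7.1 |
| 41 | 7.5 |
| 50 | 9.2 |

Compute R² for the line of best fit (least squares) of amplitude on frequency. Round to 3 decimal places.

0.987

n = 4, Σx = 156, Σy = 28.8, Σxy = 1176.5, Σx² = 6406, Σy² = 216.3
Sxx = Σx² − (Σx)²/n = 6406 − 6084 = 322
Sxy = Σxy − (Σx)(Σy)/n = 1176.5 − 1123.2 = 53.3
Syy = Σy² − (Σy)²/n = 216.3 − 207.36 = 8.94
R² = Sxy²/(Sxx·Syy) = (53.3)²/(322·8.94) = 0.986872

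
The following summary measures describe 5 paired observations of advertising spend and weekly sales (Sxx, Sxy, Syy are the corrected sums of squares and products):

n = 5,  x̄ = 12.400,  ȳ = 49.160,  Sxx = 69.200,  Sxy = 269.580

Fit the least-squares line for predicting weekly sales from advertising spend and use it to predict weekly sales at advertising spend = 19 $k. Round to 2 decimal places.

b = Sxy/Sxx = 269.58/69.2 = 3.895665
a = ȳ − b·x̄ = 49.16 − 3.895665·12.4 = 0.853757
ŷ(19) = a + b·19 = 0.853757 + 3.895665·19 = 74.871387

74.87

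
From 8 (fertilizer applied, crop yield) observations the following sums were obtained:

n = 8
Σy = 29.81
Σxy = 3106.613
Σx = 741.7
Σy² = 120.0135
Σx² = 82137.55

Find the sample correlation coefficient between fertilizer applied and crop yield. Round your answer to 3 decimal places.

Sxx = Σx² − (Σx)²/n = 82137.55 − 68764.86125 = 13372.68875
Sxy = Σxy − (Σx)(Σy)/n = 3106.613 − 2763.759625 = 342.853375
Syy = Σy² − (Σy)²/n = 120.0135 − 111.079513 = 8.933988
r = Sxy/√(Sxx·Syy) = 342.853375/√(119471.434134) = 342.853375/345.646400 = 0.991919

0.992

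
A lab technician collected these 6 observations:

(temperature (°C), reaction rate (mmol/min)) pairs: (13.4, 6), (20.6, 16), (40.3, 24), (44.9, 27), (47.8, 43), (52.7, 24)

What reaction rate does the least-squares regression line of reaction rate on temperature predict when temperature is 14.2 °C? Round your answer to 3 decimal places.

9.413

n = 6, Σx = 219.7, Σy = 140, Σxy = 5909.7, Σx² = 9306.15
Sxx = Σx² − (Σx)²/n = 9306.15 − 8044.681667 = 1261.468333
Sxy = Σxy − (Σx)(Σy)/n = 5909.7 − 5126.333333 = 783.366667
b = Sxy/Sxx = 783.366667/1261.468333 = 0.620996
a = ȳ − b·x̄ = 23.333333 − 0.620996·36.616667 = 0.594533
ŷ(14.2) = a + b·14.2 = 0.594533 + 0.620996·14.2 = 9.412675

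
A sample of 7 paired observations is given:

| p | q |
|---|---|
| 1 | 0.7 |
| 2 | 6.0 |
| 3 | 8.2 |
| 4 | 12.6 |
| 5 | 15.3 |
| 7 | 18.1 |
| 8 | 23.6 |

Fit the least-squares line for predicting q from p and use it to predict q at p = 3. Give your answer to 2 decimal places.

8.24

n = 7, Σx = 30, Σy = 84.5, Σxy = 479.7, Σx² = 168
Sxx = Σx² − (Σx)²/n = 168 − 128.571429 = 39.428571
Sxy = Σxy − (Σx)(Σy)/n = 479.7 − 362.142857 = 117.557143
b = Sxy/Sxx = 117.557143/39.428571 = 2.981522
a = ȳ − b·x̄ = 12.071429 − 2.981522·4.285714 = -0.706522
ŷ(3) = a + b·3 = -0.706522 + 2.981522·3 = 8.238043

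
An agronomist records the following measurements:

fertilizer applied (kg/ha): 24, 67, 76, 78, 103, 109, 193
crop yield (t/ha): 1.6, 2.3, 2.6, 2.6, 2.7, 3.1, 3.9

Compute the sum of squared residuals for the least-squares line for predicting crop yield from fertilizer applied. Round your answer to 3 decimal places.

n = 7, Σx = 650, Σy = 18.8, Σxy = 1961.6, Σx² = 76664, Σy² = 53.48
Sxx = Σx² − (Σx)²/n = 76664 − 60357.142857 = 16306.857143
Sxy = Σxy − (Σx)(Σy)/n = 1961.6 − 1745.714286 = 215.885714
Syy = Σy² − (Σy)²/n = 53.48 − 50.491429 = 2.988571
b = Sxy/Sxx = 215.885714/16306.857143 = 0.013239
SSE = Syy − b·Sxy = 2.988571 − 0.013239·215.885714 = 0.130471

0.130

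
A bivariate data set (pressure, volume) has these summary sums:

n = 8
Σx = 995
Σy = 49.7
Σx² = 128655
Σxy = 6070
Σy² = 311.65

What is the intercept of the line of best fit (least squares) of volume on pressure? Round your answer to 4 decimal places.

Sxx = Σx² − (Σx)²/n = 128655 − 123753.125 = 4901.875
Sxy = Σxy − (Σx)(Σy)/n = 6070 − 6181.4375 = -111.4375
b = Sxy/Sxx = -111.4375/4901.875 = -0.022734
a = ȳ − b·x̄ = 6.2125 − (-0.022734)·124.375 = 9.039997

9.0400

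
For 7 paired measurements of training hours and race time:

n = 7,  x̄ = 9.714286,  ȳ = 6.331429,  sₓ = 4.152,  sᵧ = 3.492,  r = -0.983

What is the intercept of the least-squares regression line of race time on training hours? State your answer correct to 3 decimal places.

14.363

b = r · sᵧ/sₓ = -0.983 · 3.492/4.152 = -0.826743
a = ȳ − b·x̄ = 6.331429 − (-0.826743)·9.714286 = 14.362645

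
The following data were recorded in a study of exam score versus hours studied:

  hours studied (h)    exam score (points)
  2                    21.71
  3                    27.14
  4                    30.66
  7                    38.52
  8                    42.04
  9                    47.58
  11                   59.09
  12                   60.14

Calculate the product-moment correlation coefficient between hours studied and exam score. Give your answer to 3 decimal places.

0.991

n = 8, Σx = 56, Σy = 326.88, Σxy = 2653.33, Σx² = 488, Σy² = 14771.3954
Sxx = Σx² − (Σx)²/n = 488 − 392 = 96
Sxy = Σxy − (Σx)(Σy)/n = 2653.33 − 2288.16 = 365.17
Syy = Σy² − (Σy)²/n = 14771.3954 − 13356.3168 = 1415.0786
r = Sxy/√(Sxx·Syy) = 365.17/√(135847.5456) = 365.17/368.575020 = 0.990762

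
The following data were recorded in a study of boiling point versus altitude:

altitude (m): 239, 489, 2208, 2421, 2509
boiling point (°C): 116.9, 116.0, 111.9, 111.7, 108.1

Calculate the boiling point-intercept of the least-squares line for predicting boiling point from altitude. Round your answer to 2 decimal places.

n = 5, Σx = 7866, Σy = 564.6, Σxy = 873386.9, Σx² = 17327828
Sxx = Σx² − (Σx)²/n = 17327828 − 12374791.2 = 4953036.8
Sxy = Σxy − (Σx)(Σy)/n = 873386.9 − 888228.72 = -14841.82
b = Sxy/Sxx = -14841.82/4953036.8 = -0.002997
a = ȳ − b·x̄ = 112.92 − (-0.002997)·1573.2 = 117.634108

117.63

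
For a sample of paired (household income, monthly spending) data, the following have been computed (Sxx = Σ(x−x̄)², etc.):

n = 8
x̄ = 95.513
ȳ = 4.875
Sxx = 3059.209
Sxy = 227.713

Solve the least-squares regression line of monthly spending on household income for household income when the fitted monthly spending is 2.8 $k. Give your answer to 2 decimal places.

b = Sxy/Sxx = 227.713/3059.209 = 0.074435
a = ȳ − b·x̄ = 4.875 − 0.074435·95.513 = -2.234534
Set a + b·x = 2.8: x = (2.8 − (-2.234534)) / 0.074435 = 67.636424

67.64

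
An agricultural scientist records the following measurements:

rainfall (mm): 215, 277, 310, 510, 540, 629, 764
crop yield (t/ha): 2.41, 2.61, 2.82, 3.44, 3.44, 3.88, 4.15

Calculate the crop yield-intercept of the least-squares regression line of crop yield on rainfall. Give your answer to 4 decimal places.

n = 7, Σx = 3245, Σy = 22.75, Σxy = 11338.44, Σx² = 1750091
Sxx = Σx² − (Σx)²/n = 1750091 − 1504289.285714 = 245801.714286
Sxy = Σxy − (Σx)(Σy)/n = 11338.44 − 10546.25 = 792.19
b = Sxy/Sxx = 792.19/245801.714286 = 0.003223
a = ȳ − b·x̄ = 3.25 − 0.003223·463.571429 = 1.755964

1.7560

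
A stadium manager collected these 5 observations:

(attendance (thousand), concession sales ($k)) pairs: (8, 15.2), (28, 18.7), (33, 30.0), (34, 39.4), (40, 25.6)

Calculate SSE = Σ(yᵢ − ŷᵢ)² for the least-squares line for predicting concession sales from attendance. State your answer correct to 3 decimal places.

203.760

n = 5, Σx = 143, Σy = 128.9, Σxy = 3998.8, Σx² = 4693, Σy² = 3688.45
Sxx = Σx² − (Σx)²/n = 4693 − 4089.8 = 603.2
Sxy = Σxy − (Σx)(Σy)/n = 3998.8 − 3686.54 = 312.26
Syy = Σy² − (Σy)²/n = 3688.45 − 3323.042 = 365.408
b = Sxy/Sxx = 312.26/603.2 = 0.517672
SSE = Syy − b·Sxy = 365.408 − 0.517672·312.26 = 203.759612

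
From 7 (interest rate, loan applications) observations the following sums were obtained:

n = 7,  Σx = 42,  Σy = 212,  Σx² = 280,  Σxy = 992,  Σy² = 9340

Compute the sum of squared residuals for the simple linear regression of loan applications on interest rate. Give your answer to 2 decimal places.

119.43

Sxx = Σx² − (Σx)²/n = 280 − 252 = 28
Sxy = Σxy − (Σx)(Σy)/n = 992 − 1272 = -280
Syy = Σy² − (Σy)²/n = 9340 − 6420.571429 = 2919.428571
b = Sxy/Sxx = -280/28 = -10
SSE = Syy − b·Sxy = 2919.428571 − (-10)·(-280) = 119.428571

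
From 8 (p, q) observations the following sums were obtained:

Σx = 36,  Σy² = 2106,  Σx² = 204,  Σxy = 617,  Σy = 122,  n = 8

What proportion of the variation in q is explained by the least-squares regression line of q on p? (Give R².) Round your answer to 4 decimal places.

0.4485

Sxx = Σx² − (Σx)²/n = 204 − 162 = 42
Sxy = Σxy − (Σx)(Σy)/n = 617 − 549 = 68
Syy = Σy² − (Σy)²/n = 2106 − 1860.5 = 245.5
R² = Sxy²/(Sxx·Syy) = (68)²/(42·245.5) = 0.448453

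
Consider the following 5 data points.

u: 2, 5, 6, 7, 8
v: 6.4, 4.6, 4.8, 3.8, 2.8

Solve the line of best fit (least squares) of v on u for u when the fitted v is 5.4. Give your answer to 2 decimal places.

3.95

n = 5, Σx = 28, Σy = 22.4, Σxy = 113.6, Σx² = 178
Sxx = Σx² − (Σx)²/n = 178 − 156.8 = 21.2
Sxy = Σxy − (Σx)(Σy)/n = 113.6 − 125.44 = -11.84
b = Sxy/Sxx = -11.84/21.2 = -0.558491
a = ȳ − b·x̄ = 4.48 − (-0.558491)·5.6 = 7.607547
Set a + b·x = 5.4: x = (5.4 − 7.607547) / (-0.558491) = 3.952703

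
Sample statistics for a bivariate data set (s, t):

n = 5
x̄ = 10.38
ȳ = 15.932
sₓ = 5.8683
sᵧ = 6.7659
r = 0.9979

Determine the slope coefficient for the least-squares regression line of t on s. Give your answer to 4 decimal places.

1.1505

b = r · sᵧ/sₓ = 0.9979 · 6.7659/5.8683 = 1.150536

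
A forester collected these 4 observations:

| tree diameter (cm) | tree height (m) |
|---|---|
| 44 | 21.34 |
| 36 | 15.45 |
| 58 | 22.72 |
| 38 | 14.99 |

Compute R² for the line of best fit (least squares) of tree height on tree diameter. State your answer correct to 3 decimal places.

n = 4, Σx = 176, Σy = 74.5, Σxy = 3382.54, Σx² = 8040, Σy² = 1434.9966
Sxx = Σx² − (Σx)²/n = 8040 − 7744 = 296
Sxy = Σxy − (Σx)(Σy)/n = 3382.54 − 3278 = 104.54
Syy = Σy² − (Σy)²/n = 1434.9966 − 1387.5625 = 47.4341
R² = Sxy²/(Sxx·Syy) = (104.54)²/(296·47.4341) = 0.778364

0.778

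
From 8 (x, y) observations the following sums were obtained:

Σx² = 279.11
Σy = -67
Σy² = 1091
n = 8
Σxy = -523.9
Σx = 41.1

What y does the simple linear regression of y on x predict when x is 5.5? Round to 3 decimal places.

-9.333

Sxx = Σx² − (Σx)²/n = 279.11 − 211.15125 = 67.95875
Sxy = Σxy − (Σx)(Σy)/n = -523.9 − (-344.2125) = -179.6875
b = Sxy/Sxx = -179.6875/67.95875 = -2.644067
a = ȳ − b·x̄ = -8.375 − (-2.644067)·5.1375 = 5.208895
ŷ(5.5) = a + b·5.5 = 5.208895 + (-2.644067)·5.5 = -9.333474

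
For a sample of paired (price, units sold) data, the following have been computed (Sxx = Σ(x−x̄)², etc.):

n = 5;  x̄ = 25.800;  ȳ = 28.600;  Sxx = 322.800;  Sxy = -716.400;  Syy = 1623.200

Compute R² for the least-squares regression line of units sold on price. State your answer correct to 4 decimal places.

0.9795

R² = Sxy²/(Sxx·Syy) = (-716.4)²/(322.8·1623.2) = 0.979503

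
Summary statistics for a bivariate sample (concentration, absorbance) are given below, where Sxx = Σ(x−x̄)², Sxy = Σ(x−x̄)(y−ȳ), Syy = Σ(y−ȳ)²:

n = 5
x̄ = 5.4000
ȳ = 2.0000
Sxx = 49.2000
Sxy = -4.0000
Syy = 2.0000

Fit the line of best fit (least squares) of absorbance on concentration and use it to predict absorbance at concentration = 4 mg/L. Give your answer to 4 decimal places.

2.1138

b = Sxy/Sxx = -4/49.2 = -0.081301
a = ȳ − b·x̄ = 2 − (-0.081301)·5.4 = 2.439024
ŷ(4) = a + b·4 = 2.439024 + (-0.081301)·4 = 2.113821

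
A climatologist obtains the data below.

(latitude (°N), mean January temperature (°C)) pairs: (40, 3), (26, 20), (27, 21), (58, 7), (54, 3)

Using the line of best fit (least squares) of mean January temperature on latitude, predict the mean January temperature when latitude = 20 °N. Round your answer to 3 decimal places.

n = 5, Σx = 205, Σy = 54, Σxy = 1775, Σx² = 9285
Sxx = Σx² − (Σx)²/n = 9285 − 8405 = 880
Sxy = Σxy − (Σx)(Σy)/n = 1775 − 2214 = -439
b = Sxy/Sxx = -439/880 = -0.498864
a = ȳ − b·x̄ = 10.8 − (-0.498864)·41 = 31.253409
ŷ(20) = a + b·20 = 31.253409 + (-0.498864)·20 = 21.276136

21.276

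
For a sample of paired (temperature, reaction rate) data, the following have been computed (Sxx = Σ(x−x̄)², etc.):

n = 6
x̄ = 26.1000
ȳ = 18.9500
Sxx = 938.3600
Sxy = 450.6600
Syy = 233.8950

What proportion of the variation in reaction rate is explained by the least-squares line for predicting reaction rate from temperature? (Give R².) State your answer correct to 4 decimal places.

0.9254

R² = Sxy²/(Sxx·Syy) = (450.66)²/(938.36·233.895) = 0.925353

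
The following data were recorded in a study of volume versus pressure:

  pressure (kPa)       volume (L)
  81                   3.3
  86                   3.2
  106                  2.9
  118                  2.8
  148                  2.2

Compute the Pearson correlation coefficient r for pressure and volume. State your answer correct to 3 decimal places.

-0.994

n = 5, Σx = 539, Σy = 14.4, Σxy = 1505.9, Σx² = 61021, Σy² = 42.22
Sxx = Σx² − (Σx)²/n = 61021 − 58104.2 = 2916.8
Sxy = Σxy − (Σx)(Σy)/n = 1505.9 − 1552.32 = -46.42
Syy = Σy² − (Σy)²/n = 42.22 − 41.472 = 0.748
r = Sxy/√(Sxx·Syy) = -46.42/√(2181.7664) = -46.42/46.709382 = -0.993805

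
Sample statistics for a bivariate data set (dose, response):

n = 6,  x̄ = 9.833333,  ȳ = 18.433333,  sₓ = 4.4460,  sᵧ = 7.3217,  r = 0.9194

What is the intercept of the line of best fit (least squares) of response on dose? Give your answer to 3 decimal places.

3.545

b = r · sᵧ/sₓ = 0.9194 · 7.3217/4.446 = 1.514074
a = ȳ − b·x̄ = 18.433333 − 1.514074·9.833333 = 3.544944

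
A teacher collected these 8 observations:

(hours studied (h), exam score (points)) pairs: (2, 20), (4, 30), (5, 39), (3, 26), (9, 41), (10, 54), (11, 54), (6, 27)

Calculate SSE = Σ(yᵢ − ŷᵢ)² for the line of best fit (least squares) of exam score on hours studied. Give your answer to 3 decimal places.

172.987

n = 8, Σx = 50, Σy = 291, Σxy = 2098, Σx² = 392, Σy² = 11739
Sxx = Σx² − (Σx)²/n = 392 − 312.5 = 79.5
Sxy = Σxy − (Σx)(Σy)/n = 2098 − 1818.75 = 279.25
Syy = Σy² − (Σy)²/n = 11739 − 10585.125 = 1153.875
b = Sxy/Sxx = 279.25/79.5 = 3.512579
SSE = Syy − b·Sxy = 1153.875 − 3.512579·279.25 = 172.987421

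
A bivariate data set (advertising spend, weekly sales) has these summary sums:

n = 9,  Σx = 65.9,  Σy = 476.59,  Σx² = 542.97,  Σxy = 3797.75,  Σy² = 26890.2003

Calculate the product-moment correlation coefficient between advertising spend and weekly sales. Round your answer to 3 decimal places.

0.975

Sxx = Σx² − (Σx)²/n = 542.97 − 482.534444 = 60.435556
Sxy = Σxy − (Σx)(Σy)/n = 3797.75 − 3489.697889 = 308.052111
Syy = Σy² − (Σy)²/n = 26890.2003 − 25237.558678 = 1652.641622
r = Sxy/√(Sxx·Syy) = 308.052111/√(99878.314573) = 308.052111/316.035306 = 0.974740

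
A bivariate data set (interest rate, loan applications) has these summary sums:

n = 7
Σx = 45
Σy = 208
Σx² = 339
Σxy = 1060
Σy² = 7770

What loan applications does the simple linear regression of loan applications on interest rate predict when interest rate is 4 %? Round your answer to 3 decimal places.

43.253

Sxx = Σx² − (Σx)²/n = 339 − 289.285714 = 49.714286
Sxy = Σxy − (Σx)(Σy)/n = 1060 − 1337.142857 = -277.142857
b = Sxy/Sxx = -277.142857/49.714286 = -5.574713
a = ȳ − b·x̄ = 29.714286 − (-5.574713)·6.428571 = 65.551724
ŷ(4) = a + b·4 = 65.551724 + (-5.574713)·4 = 43.252874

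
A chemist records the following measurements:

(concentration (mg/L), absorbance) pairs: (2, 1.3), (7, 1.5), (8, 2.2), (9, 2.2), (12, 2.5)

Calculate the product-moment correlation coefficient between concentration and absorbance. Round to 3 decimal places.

n = 5, Σx = 38, Σy = 9.7, Σxy = 80.5, Σx² = 342, Σy² = 19.87
Sxx = Σx² − (Σx)²/n = 342 − 288.8 = 53.2
Sxy = Σxy − (Σx)(Σy)/n = 80.5 − 73.72 = 6.78
Syy = Σy² − (Σy)²/n = 19.87 − 18.818 = 1.052
r = Sxy/√(Sxx·Syy) = 6.78/√(55.9664) = 6.78/7.481069 = 0.906288

0.906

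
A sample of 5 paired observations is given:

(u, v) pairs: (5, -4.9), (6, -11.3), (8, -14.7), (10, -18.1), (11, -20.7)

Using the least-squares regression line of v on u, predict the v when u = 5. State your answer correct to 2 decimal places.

-6.90

n = 5, Σx = 40, Σy = -69.7, Σxy = -618.6, Σx² = 346
Sxx = Σx² − (Σx)²/n = 346 − 320 = 26
Sxy = Σxy − (Σx)(Σy)/n = -618.6 − (-557.6) = -61
b = Sxy/Sxx = -61/26 = -2.346154
a = ȳ − b·x̄ = -13.94 − (-2.346154)·8 = 4.829231
ŷ(5) = a + b·5 = 4.829231 + (-2.346154)·5 = -6.901538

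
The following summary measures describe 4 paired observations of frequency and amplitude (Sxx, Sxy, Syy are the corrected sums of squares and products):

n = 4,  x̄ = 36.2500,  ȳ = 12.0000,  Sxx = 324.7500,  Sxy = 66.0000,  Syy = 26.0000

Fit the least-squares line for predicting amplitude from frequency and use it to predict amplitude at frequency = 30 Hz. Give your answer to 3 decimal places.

b = Sxy/Sxx = 66/324.75 = 0.203233
a = ȳ − b·x̄ = 12 − 0.203233·36.25 = 4.632794
ŷ(30) = a + b·30 = 4.632794 + 0.203233·30 = 10.729792

10.730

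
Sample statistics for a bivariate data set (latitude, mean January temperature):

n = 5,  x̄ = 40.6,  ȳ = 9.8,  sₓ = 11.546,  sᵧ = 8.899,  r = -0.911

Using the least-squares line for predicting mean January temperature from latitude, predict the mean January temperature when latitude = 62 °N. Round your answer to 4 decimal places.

b = r · sᵧ/sₓ = -0.911 · 8.899/11.546 = -0.702147
a = ȳ − b·x̄ = 9.8 − (-0.702147)·40.6 = 38.307167
ŷ(62) = a + b·62 = 38.307167 + (-0.702147)·62 = -5.225945

-5.2259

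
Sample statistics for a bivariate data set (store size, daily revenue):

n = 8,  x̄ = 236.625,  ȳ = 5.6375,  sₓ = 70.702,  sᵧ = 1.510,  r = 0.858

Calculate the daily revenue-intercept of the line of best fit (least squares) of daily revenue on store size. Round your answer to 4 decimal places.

b = r · sᵧ/sₓ = 0.858 · 1.51/70.702 = 0.018325
a = ȳ − b·x̄ = 5.6375 − 0.018325·236.625 = 1.301461

1.3015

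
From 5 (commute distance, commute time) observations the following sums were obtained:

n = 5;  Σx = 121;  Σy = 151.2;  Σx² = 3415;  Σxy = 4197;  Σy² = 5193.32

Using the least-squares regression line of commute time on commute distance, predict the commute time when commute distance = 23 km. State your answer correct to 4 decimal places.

28.9139

Sxx = Σx² − (Σx)²/n = 3415 − 2928.2 = 486.8
Sxy = Σxy − (Σx)(Σy)/n = 4197 − 3659.04 = 537.96
b = Sxy/Sxx = 537.96/486.8 = 1.105094
a = ȳ − b·x̄ = 30.24 − 1.105094·24.2 = 3.496713
ŷ(23) = a + b·23 = 3.496713 + 1.105094·23 = 28.913887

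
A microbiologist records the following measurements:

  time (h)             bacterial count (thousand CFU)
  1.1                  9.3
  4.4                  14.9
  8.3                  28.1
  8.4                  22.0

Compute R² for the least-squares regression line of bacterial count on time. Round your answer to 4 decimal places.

0.8924

n = 4, Σx = 22.2, Σy = 74.3, Σxy = 493.82, Σx² = 160.02, Σy² = 1582.11
Sxx = Σx² − (Σx)²/n = 160.02 − 123.21 = 36.81
Sxy = Σxy − (Σx)(Σy)/n = 493.82 − 412.365 = 81.455
Syy = Σy² − (Σy)²/n = 1582.11 − 1380.1225 = 201.9875
R² = Sxy²/(Sxx·Syy) = (81.455)²/(36.81·201.9875) = 0.892370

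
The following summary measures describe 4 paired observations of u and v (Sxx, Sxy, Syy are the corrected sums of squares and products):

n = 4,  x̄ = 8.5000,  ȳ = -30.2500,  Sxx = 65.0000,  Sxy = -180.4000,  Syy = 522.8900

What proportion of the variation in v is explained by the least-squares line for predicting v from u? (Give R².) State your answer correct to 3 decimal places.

R² = Sxy²/(Sxx·Syy) = (-180.4)²/(65·522.89) = 0.957523

0.958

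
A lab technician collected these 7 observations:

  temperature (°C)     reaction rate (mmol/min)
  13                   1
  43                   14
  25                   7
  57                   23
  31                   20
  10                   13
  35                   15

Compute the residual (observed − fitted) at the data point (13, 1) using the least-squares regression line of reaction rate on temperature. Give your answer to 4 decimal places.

-6.5616

n = 7, Σx = 214, Σy = 93, Σxy = 3376, Σx² = 8178
Sxx = Σx² − (Σx)²/n = 8178 − 6542.285714 = 1635.714286
Sxy = Σxy − (Σx)(Σy)/n = 3376 − 2843.142857 = 532.857143
b = Sxy/Sxx = 532.857143/1635.714286 = 0.325764
a = ȳ − b·x̄ = 13.285714 − 0.325764·30.571429 = 3.326638
ŷ(13) = 3.326638 + 0.325764·13 = 7.561572
residual = y − ŷ = 1 − 7.561572 = -6.561572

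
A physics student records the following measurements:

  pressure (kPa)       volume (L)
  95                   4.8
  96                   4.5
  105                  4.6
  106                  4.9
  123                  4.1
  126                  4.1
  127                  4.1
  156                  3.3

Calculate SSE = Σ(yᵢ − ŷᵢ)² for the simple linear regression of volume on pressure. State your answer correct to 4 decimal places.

n = 8, Σx = 934, Σy = 34.4, Σxy = 3946.8, Σx² = 111972, Σy² = 149.78
Sxx = Σx² − (Σx)²/n = 111972 − 109044.5 = 2927.5
Sxy = Σxy − (Σx)(Σy)/n = 3946.8 − 4016.2 = -69.4
Syy = Σy² − (Σy)²/n = 149.78 − 147.92 = 1.86
b = Sxy/Sxx = -69.4/2927.5 = -0.023706
SSE = Syy − b·Sxy = 1.86 − (-0.023706)·(-69.4) = 0.214787

0.2148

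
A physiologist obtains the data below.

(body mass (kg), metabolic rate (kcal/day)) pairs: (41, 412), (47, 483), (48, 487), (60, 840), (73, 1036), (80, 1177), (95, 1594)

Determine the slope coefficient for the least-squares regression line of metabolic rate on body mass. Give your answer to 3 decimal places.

21.870

n = 7, Σx = 444, Σy = 6029, Σxy = 434587, Σx² = 30548
Sxx = Σx² − (Σx)²/n = 30548 − 28162.285714 = 2385.714286
Sxy = Σxy − (Σx)(Σy)/n = 434587 − 382410.857143 = 52176.142857
b = Sxy/Sxx = 52176.142857/2385.714286 = 21.870240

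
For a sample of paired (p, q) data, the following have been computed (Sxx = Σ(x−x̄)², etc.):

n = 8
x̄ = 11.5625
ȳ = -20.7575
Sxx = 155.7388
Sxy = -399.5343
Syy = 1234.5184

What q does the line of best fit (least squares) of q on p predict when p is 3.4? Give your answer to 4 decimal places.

b = Sxy/Sxx = -399.5343/155.7388 = -2.565413
a = ȳ − b·x̄ = -20.7575 − (-2.565413)·11.5625 = 8.905085
ŷ(3.4) = a + b·3.4 = 8.905085 + (-2.565413)·3.4 = 0.182681

0.1827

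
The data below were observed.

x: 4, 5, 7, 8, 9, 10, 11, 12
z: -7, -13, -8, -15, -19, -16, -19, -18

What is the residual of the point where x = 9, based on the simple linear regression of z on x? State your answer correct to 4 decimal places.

n = 8, Σx = 66, Σy = -115, Σxy = -1025, Σx² = 600
Sxx = Σx² − (Σx)²/n = 600 − 544.5 = 55.5
Sxy = Σxy − (Σx)(Σy)/n = -1025 − (-948.75) = -76.25
b = Sxy/Sxx = -76.25/55.5 = -1.373874
a = ȳ − b·x̄ = -14.375 − (-1.373874)·8.25 = -3.040541
ŷ(9) = -3.040541 + (-1.373874)·9 = -15.405405
residual = y − ŷ = -19 − (-15.405405) = -3.594595

-3.5946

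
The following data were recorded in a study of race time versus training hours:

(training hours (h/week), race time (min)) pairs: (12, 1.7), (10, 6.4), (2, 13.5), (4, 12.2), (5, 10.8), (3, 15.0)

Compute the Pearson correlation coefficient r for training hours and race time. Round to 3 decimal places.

-0.974

n = 6, Σx = 36, Σy = 59.6, Σxy = 259.2, Σx² = 298, Σy² = 716.58
Sxx = Σx² − (Σx)²/n = 298 − 216 = 82
Sxy = Σxy − (Σx)(Σy)/n = 259.2 − 357.6 = -98.4
Syy = Σy² − (Σy)²/n = 716.58 − 592.026667 = 124.553333
r = Sxy/√(Sxx·Syy) = -98.4/√(10213.373333) = -98.4/101.061236 = -0.973667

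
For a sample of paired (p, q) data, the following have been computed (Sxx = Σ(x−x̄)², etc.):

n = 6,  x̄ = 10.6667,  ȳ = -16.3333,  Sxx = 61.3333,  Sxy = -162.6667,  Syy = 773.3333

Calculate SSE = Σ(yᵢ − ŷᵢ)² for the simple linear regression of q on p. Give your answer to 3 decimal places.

b = Sxy/Sxx = -162.6667/61.3333 = -2.652176
SSE = Syy − b·Sxy = 773.3333 − (-2.652176)·(-162.6667) = 341.912599

341.913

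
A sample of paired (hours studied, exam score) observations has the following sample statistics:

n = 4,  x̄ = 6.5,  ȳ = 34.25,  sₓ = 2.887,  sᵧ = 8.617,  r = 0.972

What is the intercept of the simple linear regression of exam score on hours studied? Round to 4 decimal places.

b = r · sᵧ/sₓ = 0.972 · 8.617/2.887 = 2.901186
a = ȳ − b·x̄ = 34.25 − 2.901186·6.5 = 15.392291

15.3923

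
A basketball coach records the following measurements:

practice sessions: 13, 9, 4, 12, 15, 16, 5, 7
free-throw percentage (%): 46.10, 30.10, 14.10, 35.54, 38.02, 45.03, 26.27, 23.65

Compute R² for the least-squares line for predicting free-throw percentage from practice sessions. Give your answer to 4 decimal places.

n = 8, Σx = 81, Σy = 258.81, Σxy = 2940.76, Σx² = 965, Σy² = 9215.7783
Sxx = Σx² − (Σx)²/n = 965 − 820.125 = 144.875
Sxy = Σxy − (Σx)(Σy)/n = 2940.76 − 2620.45125 = 320.30875
Syy = Σy² − (Σy)²/n = 9215.7783 − 8372.827012 = 842.951288
R² = Sxy²/(Sxx·Syy) = (320.30875)²/(144.875·842.951288) = 0.840121

0.8401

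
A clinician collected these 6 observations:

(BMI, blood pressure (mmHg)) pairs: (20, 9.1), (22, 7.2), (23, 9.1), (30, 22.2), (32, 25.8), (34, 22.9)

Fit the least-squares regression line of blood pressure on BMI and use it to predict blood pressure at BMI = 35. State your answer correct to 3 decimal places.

n = 6, Σx = 161, Σy = 96.3, Σxy = 2819.9, Σx² = 4493
Sxx = Σx² − (Σx)²/n = 4493 − 4320.166667 = 172.833333
Sxy = Σxy − (Σx)(Σy)/n = 2819.9 − 2584.05 = 235.85
b = Sxy/Sxx = 235.85/172.833333 = 1.364609
a = ȳ − b·x̄ = 16.05 − 1.364609·26.833333 = -20.567020
ŷ(35) = a + b·35 = -20.567020 + 1.364609·35 = 27.194311

27.194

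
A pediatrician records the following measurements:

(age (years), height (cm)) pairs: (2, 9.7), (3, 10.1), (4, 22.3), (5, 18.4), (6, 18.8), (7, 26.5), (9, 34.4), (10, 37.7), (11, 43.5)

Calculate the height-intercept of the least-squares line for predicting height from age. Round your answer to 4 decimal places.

n = 9, Σx = 57, Σy = 221.4, Σxy = 1694.3, Σx² = 441
Sxx = Σx² − (Σx)²/n = 441 − 361 = 80
Sxy = Σxy − (Σx)(Σy)/n = 1694.3 − 1402.2 = 292.1
b = Sxy/Sxx = 292.1/80 = 3.65125
a = ȳ − b·x̄ = 24.6 − 3.65125·6.333333 = 1.475417

1.4754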